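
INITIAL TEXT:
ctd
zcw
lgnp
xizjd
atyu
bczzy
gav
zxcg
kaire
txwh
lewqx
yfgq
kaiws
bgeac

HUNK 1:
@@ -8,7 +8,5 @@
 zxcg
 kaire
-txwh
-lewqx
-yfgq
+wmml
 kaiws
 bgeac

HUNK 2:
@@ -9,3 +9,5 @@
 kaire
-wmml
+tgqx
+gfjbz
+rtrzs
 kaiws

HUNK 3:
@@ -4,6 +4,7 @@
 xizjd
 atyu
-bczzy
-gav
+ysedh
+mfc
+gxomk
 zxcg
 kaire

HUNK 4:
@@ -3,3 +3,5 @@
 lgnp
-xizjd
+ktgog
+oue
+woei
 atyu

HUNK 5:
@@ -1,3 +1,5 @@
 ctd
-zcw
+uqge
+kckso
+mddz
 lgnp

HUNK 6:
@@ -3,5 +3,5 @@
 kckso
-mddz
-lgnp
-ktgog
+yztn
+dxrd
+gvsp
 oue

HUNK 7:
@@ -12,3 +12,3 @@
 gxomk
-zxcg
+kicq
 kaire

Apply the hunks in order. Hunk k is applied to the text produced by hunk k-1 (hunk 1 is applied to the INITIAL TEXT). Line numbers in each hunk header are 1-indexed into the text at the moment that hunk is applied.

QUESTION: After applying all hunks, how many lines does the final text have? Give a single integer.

Hunk 1: at line 8 remove [txwh,lewqx,yfgq] add [wmml] -> 12 lines: ctd zcw lgnp xizjd atyu bczzy gav zxcg kaire wmml kaiws bgeac
Hunk 2: at line 9 remove [wmml] add [tgqx,gfjbz,rtrzs] -> 14 lines: ctd zcw lgnp xizjd atyu bczzy gav zxcg kaire tgqx gfjbz rtrzs kaiws bgeac
Hunk 3: at line 4 remove [bczzy,gav] add [ysedh,mfc,gxomk] -> 15 lines: ctd zcw lgnp xizjd atyu ysedh mfc gxomk zxcg kaire tgqx gfjbz rtrzs kaiws bgeac
Hunk 4: at line 3 remove [xizjd] add [ktgog,oue,woei] -> 17 lines: ctd zcw lgnp ktgog oue woei atyu ysedh mfc gxomk zxcg kaire tgqx gfjbz rtrzs kaiws bgeac
Hunk 5: at line 1 remove [zcw] add [uqge,kckso,mddz] -> 19 lines: ctd uqge kckso mddz lgnp ktgog oue woei atyu ysedh mfc gxomk zxcg kaire tgqx gfjbz rtrzs kaiws bgeac
Hunk 6: at line 3 remove [mddz,lgnp,ktgog] add [yztn,dxrd,gvsp] -> 19 lines: ctd uqge kckso yztn dxrd gvsp oue woei atyu ysedh mfc gxomk zxcg kaire tgqx gfjbz rtrzs kaiws bgeac
Hunk 7: at line 12 remove [zxcg] add [kicq] -> 19 lines: ctd uqge kckso yztn dxrd gvsp oue woei atyu ysedh mfc gxomk kicq kaire tgqx gfjbz rtrzs kaiws bgeac
Final line count: 19

Answer: 19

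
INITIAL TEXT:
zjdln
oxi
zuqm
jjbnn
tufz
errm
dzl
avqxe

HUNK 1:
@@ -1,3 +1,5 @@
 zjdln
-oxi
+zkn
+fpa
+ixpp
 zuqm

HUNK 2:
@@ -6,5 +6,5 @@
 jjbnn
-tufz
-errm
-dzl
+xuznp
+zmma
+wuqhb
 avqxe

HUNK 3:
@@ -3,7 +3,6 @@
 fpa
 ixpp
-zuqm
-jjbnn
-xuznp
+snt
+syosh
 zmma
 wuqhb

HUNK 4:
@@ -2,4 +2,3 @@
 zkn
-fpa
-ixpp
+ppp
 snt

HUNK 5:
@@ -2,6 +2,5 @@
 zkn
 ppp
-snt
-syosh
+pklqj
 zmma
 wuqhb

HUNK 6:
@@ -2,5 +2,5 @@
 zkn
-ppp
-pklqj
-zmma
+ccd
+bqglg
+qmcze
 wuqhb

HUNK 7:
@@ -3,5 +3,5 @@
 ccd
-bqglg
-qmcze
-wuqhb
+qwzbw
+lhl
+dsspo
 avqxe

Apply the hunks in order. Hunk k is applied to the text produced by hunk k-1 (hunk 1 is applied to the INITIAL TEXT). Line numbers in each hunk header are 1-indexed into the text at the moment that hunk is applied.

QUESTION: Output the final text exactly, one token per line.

Answer: zjdln
zkn
ccd
qwzbw
lhl
dsspo
avqxe

Derivation:
Hunk 1: at line 1 remove [oxi] add [zkn,fpa,ixpp] -> 10 lines: zjdln zkn fpa ixpp zuqm jjbnn tufz errm dzl avqxe
Hunk 2: at line 6 remove [tufz,errm,dzl] add [xuznp,zmma,wuqhb] -> 10 lines: zjdln zkn fpa ixpp zuqm jjbnn xuznp zmma wuqhb avqxe
Hunk 3: at line 3 remove [zuqm,jjbnn,xuznp] add [snt,syosh] -> 9 lines: zjdln zkn fpa ixpp snt syosh zmma wuqhb avqxe
Hunk 4: at line 2 remove [fpa,ixpp] add [ppp] -> 8 lines: zjdln zkn ppp snt syosh zmma wuqhb avqxe
Hunk 5: at line 2 remove [snt,syosh] add [pklqj] -> 7 lines: zjdln zkn ppp pklqj zmma wuqhb avqxe
Hunk 6: at line 2 remove [ppp,pklqj,zmma] add [ccd,bqglg,qmcze] -> 7 lines: zjdln zkn ccd bqglg qmcze wuqhb avqxe
Hunk 7: at line 3 remove [bqglg,qmcze,wuqhb] add [qwzbw,lhl,dsspo] -> 7 lines: zjdln zkn ccd qwzbw lhl dsspo avqxe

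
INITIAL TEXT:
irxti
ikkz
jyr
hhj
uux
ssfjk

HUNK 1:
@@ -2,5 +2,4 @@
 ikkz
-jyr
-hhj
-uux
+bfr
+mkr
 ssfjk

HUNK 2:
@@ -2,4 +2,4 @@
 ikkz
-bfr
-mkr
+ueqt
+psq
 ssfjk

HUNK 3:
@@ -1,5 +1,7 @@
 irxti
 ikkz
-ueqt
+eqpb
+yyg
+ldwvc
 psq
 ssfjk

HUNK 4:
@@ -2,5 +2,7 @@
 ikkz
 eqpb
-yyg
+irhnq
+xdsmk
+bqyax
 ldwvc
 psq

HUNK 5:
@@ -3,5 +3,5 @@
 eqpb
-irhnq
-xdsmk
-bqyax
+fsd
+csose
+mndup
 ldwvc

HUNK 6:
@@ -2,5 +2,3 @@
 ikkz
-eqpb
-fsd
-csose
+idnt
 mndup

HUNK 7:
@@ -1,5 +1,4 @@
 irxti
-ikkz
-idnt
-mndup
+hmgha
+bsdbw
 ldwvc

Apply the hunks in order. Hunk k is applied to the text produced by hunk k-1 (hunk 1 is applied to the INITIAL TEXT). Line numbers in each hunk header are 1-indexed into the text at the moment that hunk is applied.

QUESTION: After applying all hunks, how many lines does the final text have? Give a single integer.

Answer: 6

Derivation:
Hunk 1: at line 2 remove [jyr,hhj,uux] add [bfr,mkr] -> 5 lines: irxti ikkz bfr mkr ssfjk
Hunk 2: at line 2 remove [bfr,mkr] add [ueqt,psq] -> 5 lines: irxti ikkz ueqt psq ssfjk
Hunk 3: at line 1 remove [ueqt] add [eqpb,yyg,ldwvc] -> 7 lines: irxti ikkz eqpb yyg ldwvc psq ssfjk
Hunk 4: at line 2 remove [yyg] add [irhnq,xdsmk,bqyax] -> 9 lines: irxti ikkz eqpb irhnq xdsmk bqyax ldwvc psq ssfjk
Hunk 5: at line 3 remove [irhnq,xdsmk,bqyax] add [fsd,csose,mndup] -> 9 lines: irxti ikkz eqpb fsd csose mndup ldwvc psq ssfjk
Hunk 6: at line 2 remove [eqpb,fsd,csose] add [idnt] -> 7 lines: irxti ikkz idnt mndup ldwvc psq ssfjk
Hunk 7: at line 1 remove [ikkz,idnt,mndup] add [hmgha,bsdbw] -> 6 lines: irxti hmgha bsdbw ldwvc psq ssfjk
Final line count: 6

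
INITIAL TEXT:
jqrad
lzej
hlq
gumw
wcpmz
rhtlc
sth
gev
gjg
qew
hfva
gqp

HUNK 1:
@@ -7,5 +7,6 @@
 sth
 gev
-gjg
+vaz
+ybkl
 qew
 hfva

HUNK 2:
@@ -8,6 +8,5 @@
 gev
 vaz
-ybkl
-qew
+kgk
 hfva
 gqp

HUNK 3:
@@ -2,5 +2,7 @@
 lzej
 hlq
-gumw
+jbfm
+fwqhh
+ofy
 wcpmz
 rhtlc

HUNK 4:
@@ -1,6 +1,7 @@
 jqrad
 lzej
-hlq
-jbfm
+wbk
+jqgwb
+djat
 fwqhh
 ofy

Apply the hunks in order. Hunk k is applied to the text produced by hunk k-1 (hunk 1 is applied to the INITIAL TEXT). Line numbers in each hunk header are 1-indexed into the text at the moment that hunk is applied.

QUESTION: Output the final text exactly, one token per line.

Hunk 1: at line 7 remove [gjg] add [vaz,ybkl] -> 13 lines: jqrad lzej hlq gumw wcpmz rhtlc sth gev vaz ybkl qew hfva gqp
Hunk 2: at line 8 remove [ybkl,qew] add [kgk] -> 12 lines: jqrad lzej hlq gumw wcpmz rhtlc sth gev vaz kgk hfva gqp
Hunk 3: at line 2 remove [gumw] add [jbfm,fwqhh,ofy] -> 14 lines: jqrad lzej hlq jbfm fwqhh ofy wcpmz rhtlc sth gev vaz kgk hfva gqp
Hunk 4: at line 1 remove [hlq,jbfm] add [wbk,jqgwb,djat] -> 15 lines: jqrad lzej wbk jqgwb djat fwqhh ofy wcpmz rhtlc sth gev vaz kgk hfva gqp

Answer: jqrad
lzej
wbk
jqgwb
djat
fwqhh
ofy
wcpmz
rhtlc
sth
gev
vaz
kgk
hfva
gqp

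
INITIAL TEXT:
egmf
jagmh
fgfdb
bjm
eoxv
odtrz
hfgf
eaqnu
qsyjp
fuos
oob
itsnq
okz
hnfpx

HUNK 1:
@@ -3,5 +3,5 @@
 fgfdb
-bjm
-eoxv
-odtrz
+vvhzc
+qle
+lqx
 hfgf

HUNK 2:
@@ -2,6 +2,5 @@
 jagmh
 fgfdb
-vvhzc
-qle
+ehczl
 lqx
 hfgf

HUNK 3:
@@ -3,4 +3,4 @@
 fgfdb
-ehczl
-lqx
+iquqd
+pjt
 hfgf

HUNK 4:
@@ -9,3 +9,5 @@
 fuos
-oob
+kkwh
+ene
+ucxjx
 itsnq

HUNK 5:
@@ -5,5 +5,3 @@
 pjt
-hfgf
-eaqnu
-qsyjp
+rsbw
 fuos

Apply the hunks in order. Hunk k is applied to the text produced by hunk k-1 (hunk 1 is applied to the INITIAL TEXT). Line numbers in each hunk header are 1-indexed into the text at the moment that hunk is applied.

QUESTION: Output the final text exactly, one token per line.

Answer: egmf
jagmh
fgfdb
iquqd
pjt
rsbw
fuos
kkwh
ene
ucxjx
itsnq
okz
hnfpx

Derivation:
Hunk 1: at line 3 remove [bjm,eoxv,odtrz] add [vvhzc,qle,lqx] -> 14 lines: egmf jagmh fgfdb vvhzc qle lqx hfgf eaqnu qsyjp fuos oob itsnq okz hnfpx
Hunk 2: at line 2 remove [vvhzc,qle] add [ehczl] -> 13 lines: egmf jagmh fgfdb ehczl lqx hfgf eaqnu qsyjp fuos oob itsnq okz hnfpx
Hunk 3: at line 3 remove [ehczl,lqx] add [iquqd,pjt] -> 13 lines: egmf jagmh fgfdb iquqd pjt hfgf eaqnu qsyjp fuos oob itsnq okz hnfpx
Hunk 4: at line 9 remove [oob] add [kkwh,ene,ucxjx] -> 15 lines: egmf jagmh fgfdb iquqd pjt hfgf eaqnu qsyjp fuos kkwh ene ucxjx itsnq okz hnfpx
Hunk 5: at line 5 remove [hfgf,eaqnu,qsyjp] add [rsbw] -> 13 lines: egmf jagmh fgfdb iquqd pjt rsbw fuos kkwh ene ucxjx itsnq okz hnfpx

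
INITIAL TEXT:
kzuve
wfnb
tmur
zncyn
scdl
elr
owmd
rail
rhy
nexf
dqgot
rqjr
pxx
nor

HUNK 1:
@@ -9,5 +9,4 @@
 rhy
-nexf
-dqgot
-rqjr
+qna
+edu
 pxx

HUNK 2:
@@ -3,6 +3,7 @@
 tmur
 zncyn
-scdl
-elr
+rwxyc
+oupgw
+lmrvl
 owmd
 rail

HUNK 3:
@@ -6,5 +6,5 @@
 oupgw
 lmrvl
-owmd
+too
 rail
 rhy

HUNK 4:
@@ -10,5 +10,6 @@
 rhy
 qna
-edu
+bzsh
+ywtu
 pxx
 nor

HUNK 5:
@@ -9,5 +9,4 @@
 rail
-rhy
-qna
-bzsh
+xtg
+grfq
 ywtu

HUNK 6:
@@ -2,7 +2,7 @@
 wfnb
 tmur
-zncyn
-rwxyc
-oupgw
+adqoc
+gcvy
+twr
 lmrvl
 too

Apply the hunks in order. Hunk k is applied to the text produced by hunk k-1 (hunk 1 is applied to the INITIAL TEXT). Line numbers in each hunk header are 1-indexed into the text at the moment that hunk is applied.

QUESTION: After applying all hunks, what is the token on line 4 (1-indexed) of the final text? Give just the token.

Hunk 1: at line 9 remove [nexf,dqgot,rqjr] add [qna,edu] -> 13 lines: kzuve wfnb tmur zncyn scdl elr owmd rail rhy qna edu pxx nor
Hunk 2: at line 3 remove [scdl,elr] add [rwxyc,oupgw,lmrvl] -> 14 lines: kzuve wfnb tmur zncyn rwxyc oupgw lmrvl owmd rail rhy qna edu pxx nor
Hunk 3: at line 6 remove [owmd] add [too] -> 14 lines: kzuve wfnb tmur zncyn rwxyc oupgw lmrvl too rail rhy qna edu pxx nor
Hunk 4: at line 10 remove [edu] add [bzsh,ywtu] -> 15 lines: kzuve wfnb tmur zncyn rwxyc oupgw lmrvl too rail rhy qna bzsh ywtu pxx nor
Hunk 5: at line 9 remove [rhy,qna,bzsh] add [xtg,grfq] -> 14 lines: kzuve wfnb tmur zncyn rwxyc oupgw lmrvl too rail xtg grfq ywtu pxx nor
Hunk 6: at line 2 remove [zncyn,rwxyc,oupgw] add [adqoc,gcvy,twr] -> 14 lines: kzuve wfnb tmur adqoc gcvy twr lmrvl too rail xtg grfq ywtu pxx nor
Final line 4: adqoc

Answer: adqoc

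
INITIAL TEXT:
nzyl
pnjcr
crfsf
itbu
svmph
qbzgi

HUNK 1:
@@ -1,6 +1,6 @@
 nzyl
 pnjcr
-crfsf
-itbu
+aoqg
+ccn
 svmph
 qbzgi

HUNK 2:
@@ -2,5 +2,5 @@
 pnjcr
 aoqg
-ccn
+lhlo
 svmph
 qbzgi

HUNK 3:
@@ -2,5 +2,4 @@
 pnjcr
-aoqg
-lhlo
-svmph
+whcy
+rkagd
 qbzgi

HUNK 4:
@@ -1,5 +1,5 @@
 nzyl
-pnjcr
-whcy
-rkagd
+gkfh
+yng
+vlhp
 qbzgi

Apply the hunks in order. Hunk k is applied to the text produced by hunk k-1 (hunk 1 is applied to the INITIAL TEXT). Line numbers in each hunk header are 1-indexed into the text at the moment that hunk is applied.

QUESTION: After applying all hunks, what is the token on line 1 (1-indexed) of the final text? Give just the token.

Hunk 1: at line 1 remove [crfsf,itbu] add [aoqg,ccn] -> 6 lines: nzyl pnjcr aoqg ccn svmph qbzgi
Hunk 2: at line 2 remove [ccn] add [lhlo] -> 6 lines: nzyl pnjcr aoqg lhlo svmph qbzgi
Hunk 3: at line 2 remove [aoqg,lhlo,svmph] add [whcy,rkagd] -> 5 lines: nzyl pnjcr whcy rkagd qbzgi
Hunk 4: at line 1 remove [pnjcr,whcy,rkagd] add [gkfh,yng,vlhp] -> 5 lines: nzyl gkfh yng vlhp qbzgi
Final line 1: nzyl

Answer: nzyl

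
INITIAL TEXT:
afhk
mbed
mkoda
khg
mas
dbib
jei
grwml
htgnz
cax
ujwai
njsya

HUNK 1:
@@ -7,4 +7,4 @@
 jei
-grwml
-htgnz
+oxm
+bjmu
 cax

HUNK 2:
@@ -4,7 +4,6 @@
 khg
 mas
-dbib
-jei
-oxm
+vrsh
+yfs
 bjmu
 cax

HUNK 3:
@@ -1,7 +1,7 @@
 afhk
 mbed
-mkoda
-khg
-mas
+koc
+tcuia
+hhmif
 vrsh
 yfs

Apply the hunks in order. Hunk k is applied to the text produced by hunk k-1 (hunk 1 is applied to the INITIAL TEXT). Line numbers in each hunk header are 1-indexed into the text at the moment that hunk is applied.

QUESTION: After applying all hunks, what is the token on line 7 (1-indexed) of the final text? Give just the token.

Answer: yfs

Derivation:
Hunk 1: at line 7 remove [grwml,htgnz] add [oxm,bjmu] -> 12 lines: afhk mbed mkoda khg mas dbib jei oxm bjmu cax ujwai njsya
Hunk 2: at line 4 remove [dbib,jei,oxm] add [vrsh,yfs] -> 11 lines: afhk mbed mkoda khg mas vrsh yfs bjmu cax ujwai njsya
Hunk 3: at line 1 remove [mkoda,khg,mas] add [koc,tcuia,hhmif] -> 11 lines: afhk mbed koc tcuia hhmif vrsh yfs bjmu cax ujwai njsya
Final line 7: yfs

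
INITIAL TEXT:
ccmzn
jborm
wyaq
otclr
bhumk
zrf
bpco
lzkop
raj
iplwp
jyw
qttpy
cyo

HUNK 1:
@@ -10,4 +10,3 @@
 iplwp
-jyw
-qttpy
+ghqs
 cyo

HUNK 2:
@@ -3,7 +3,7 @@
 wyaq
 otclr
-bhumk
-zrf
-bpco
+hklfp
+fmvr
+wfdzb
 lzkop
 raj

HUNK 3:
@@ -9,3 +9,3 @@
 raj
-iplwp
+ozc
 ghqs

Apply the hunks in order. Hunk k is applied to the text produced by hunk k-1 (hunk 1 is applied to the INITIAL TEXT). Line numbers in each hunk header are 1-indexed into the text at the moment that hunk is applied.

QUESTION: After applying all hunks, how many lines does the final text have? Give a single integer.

Answer: 12

Derivation:
Hunk 1: at line 10 remove [jyw,qttpy] add [ghqs] -> 12 lines: ccmzn jborm wyaq otclr bhumk zrf bpco lzkop raj iplwp ghqs cyo
Hunk 2: at line 3 remove [bhumk,zrf,bpco] add [hklfp,fmvr,wfdzb] -> 12 lines: ccmzn jborm wyaq otclr hklfp fmvr wfdzb lzkop raj iplwp ghqs cyo
Hunk 3: at line 9 remove [iplwp] add [ozc] -> 12 lines: ccmzn jborm wyaq otclr hklfp fmvr wfdzb lzkop raj ozc ghqs cyo
Final line count: 12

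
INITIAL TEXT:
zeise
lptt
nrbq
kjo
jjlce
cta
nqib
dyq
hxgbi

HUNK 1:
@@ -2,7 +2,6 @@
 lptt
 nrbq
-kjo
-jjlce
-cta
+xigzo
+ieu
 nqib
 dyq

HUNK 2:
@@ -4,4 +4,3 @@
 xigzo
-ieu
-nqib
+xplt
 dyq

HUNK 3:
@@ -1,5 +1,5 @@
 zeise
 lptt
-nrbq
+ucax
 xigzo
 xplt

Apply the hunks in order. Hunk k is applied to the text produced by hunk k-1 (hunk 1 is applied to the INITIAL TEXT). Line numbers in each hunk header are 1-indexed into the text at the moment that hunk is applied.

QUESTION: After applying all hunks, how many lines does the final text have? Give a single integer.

Answer: 7

Derivation:
Hunk 1: at line 2 remove [kjo,jjlce,cta] add [xigzo,ieu] -> 8 lines: zeise lptt nrbq xigzo ieu nqib dyq hxgbi
Hunk 2: at line 4 remove [ieu,nqib] add [xplt] -> 7 lines: zeise lptt nrbq xigzo xplt dyq hxgbi
Hunk 3: at line 1 remove [nrbq] add [ucax] -> 7 lines: zeise lptt ucax xigzo xplt dyq hxgbi
Final line count: 7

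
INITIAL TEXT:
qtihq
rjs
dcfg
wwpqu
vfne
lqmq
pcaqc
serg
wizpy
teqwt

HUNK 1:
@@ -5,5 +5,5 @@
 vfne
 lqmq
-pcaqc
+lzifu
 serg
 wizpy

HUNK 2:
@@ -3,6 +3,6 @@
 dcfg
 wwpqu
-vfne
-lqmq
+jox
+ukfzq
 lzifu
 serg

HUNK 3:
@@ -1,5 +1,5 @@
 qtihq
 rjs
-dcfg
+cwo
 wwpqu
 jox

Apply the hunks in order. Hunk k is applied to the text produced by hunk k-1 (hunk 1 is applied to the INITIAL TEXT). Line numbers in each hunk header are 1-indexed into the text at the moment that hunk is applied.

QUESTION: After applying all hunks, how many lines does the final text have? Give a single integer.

Answer: 10

Derivation:
Hunk 1: at line 5 remove [pcaqc] add [lzifu] -> 10 lines: qtihq rjs dcfg wwpqu vfne lqmq lzifu serg wizpy teqwt
Hunk 2: at line 3 remove [vfne,lqmq] add [jox,ukfzq] -> 10 lines: qtihq rjs dcfg wwpqu jox ukfzq lzifu serg wizpy teqwt
Hunk 3: at line 1 remove [dcfg] add [cwo] -> 10 lines: qtihq rjs cwo wwpqu jox ukfzq lzifu serg wizpy teqwt
Final line count: 10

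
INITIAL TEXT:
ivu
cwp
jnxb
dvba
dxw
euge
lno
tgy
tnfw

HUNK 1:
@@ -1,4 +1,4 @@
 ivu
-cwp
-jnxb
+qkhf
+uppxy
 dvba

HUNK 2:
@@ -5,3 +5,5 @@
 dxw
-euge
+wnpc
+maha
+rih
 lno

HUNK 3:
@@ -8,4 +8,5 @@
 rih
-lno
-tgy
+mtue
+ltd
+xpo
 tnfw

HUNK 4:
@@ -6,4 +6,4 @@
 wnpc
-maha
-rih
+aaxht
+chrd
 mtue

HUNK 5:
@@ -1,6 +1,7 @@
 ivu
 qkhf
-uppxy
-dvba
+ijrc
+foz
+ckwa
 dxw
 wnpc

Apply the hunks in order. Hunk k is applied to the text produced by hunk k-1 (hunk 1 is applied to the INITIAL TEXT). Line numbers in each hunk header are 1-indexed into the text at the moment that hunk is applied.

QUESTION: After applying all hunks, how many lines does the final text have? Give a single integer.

Answer: 13

Derivation:
Hunk 1: at line 1 remove [cwp,jnxb] add [qkhf,uppxy] -> 9 lines: ivu qkhf uppxy dvba dxw euge lno tgy tnfw
Hunk 2: at line 5 remove [euge] add [wnpc,maha,rih] -> 11 lines: ivu qkhf uppxy dvba dxw wnpc maha rih lno tgy tnfw
Hunk 3: at line 8 remove [lno,tgy] add [mtue,ltd,xpo] -> 12 lines: ivu qkhf uppxy dvba dxw wnpc maha rih mtue ltd xpo tnfw
Hunk 4: at line 6 remove [maha,rih] add [aaxht,chrd] -> 12 lines: ivu qkhf uppxy dvba dxw wnpc aaxht chrd mtue ltd xpo tnfw
Hunk 5: at line 1 remove [uppxy,dvba] add [ijrc,foz,ckwa] -> 13 lines: ivu qkhf ijrc foz ckwa dxw wnpc aaxht chrd mtue ltd xpo tnfw
Final line count: 13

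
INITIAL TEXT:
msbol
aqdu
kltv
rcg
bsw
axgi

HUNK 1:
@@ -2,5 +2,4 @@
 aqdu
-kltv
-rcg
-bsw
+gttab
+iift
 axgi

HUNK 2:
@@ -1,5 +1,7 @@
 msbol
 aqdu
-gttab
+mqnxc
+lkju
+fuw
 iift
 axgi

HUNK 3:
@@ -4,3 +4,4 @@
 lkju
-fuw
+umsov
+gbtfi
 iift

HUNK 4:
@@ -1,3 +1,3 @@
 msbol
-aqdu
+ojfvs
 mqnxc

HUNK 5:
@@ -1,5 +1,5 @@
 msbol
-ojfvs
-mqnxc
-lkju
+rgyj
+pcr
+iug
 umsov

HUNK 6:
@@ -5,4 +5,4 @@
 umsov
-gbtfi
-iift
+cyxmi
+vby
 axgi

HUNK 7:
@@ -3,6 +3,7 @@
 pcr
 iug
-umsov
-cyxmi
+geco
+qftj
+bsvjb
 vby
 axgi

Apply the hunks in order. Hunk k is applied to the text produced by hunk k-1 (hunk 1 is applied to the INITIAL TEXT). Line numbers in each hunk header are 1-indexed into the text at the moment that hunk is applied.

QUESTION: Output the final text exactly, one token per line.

Hunk 1: at line 2 remove [kltv,rcg,bsw] add [gttab,iift] -> 5 lines: msbol aqdu gttab iift axgi
Hunk 2: at line 1 remove [gttab] add [mqnxc,lkju,fuw] -> 7 lines: msbol aqdu mqnxc lkju fuw iift axgi
Hunk 3: at line 4 remove [fuw] add [umsov,gbtfi] -> 8 lines: msbol aqdu mqnxc lkju umsov gbtfi iift axgi
Hunk 4: at line 1 remove [aqdu] add [ojfvs] -> 8 lines: msbol ojfvs mqnxc lkju umsov gbtfi iift axgi
Hunk 5: at line 1 remove [ojfvs,mqnxc,lkju] add [rgyj,pcr,iug] -> 8 lines: msbol rgyj pcr iug umsov gbtfi iift axgi
Hunk 6: at line 5 remove [gbtfi,iift] add [cyxmi,vby] -> 8 lines: msbol rgyj pcr iug umsov cyxmi vby axgi
Hunk 7: at line 3 remove [umsov,cyxmi] add [geco,qftj,bsvjb] -> 9 lines: msbol rgyj pcr iug geco qftj bsvjb vby axgi

Answer: msbol
rgyj
pcr
iug
geco
qftj
bsvjb
vby
axgi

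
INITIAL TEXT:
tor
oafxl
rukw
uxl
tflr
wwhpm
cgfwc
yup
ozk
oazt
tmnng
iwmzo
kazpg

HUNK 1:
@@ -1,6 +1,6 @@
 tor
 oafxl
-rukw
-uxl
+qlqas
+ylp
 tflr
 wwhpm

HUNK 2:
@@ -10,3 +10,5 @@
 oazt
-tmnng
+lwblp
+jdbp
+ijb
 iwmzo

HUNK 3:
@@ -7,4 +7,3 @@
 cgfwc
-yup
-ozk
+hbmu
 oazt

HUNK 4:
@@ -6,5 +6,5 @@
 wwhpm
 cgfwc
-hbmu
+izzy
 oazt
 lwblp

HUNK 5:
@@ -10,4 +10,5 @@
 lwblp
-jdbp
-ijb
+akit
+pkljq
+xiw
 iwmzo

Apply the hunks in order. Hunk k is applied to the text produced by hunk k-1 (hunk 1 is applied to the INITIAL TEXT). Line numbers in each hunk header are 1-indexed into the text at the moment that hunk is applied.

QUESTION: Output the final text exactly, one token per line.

Hunk 1: at line 1 remove [rukw,uxl] add [qlqas,ylp] -> 13 lines: tor oafxl qlqas ylp tflr wwhpm cgfwc yup ozk oazt tmnng iwmzo kazpg
Hunk 2: at line 10 remove [tmnng] add [lwblp,jdbp,ijb] -> 15 lines: tor oafxl qlqas ylp tflr wwhpm cgfwc yup ozk oazt lwblp jdbp ijb iwmzo kazpg
Hunk 3: at line 7 remove [yup,ozk] add [hbmu] -> 14 lines: tor oafxl qlqas ylp tflr wwhpm cgfwc hbmu oazt lwblp jdbp ijb iwmzo kazpg
Hunk 4: at line 6 remove [hbmu] add [izzy] -> 14 lines: tor oafxl qlqas ylp tflr wwhpm cgfwc izzy oazt lwblp jdbp ijb iwmzo kazpg
Hunk 5: at line 10 remove [jdbp,ijb] add [akit,pkljq,xiw] -> 15 lines: tor oafxl qlqas ylp tflr wwhpm cgfwc izzy oazt lwblp akit pkljq xiw iwmzo kazpg

Answer: tor
oafxl
qlqas
ylp
tflr
wwhpm
cgfwc
izzy
oazt
lwblp
akit
pkljq
xiw
iwmzo
kazpg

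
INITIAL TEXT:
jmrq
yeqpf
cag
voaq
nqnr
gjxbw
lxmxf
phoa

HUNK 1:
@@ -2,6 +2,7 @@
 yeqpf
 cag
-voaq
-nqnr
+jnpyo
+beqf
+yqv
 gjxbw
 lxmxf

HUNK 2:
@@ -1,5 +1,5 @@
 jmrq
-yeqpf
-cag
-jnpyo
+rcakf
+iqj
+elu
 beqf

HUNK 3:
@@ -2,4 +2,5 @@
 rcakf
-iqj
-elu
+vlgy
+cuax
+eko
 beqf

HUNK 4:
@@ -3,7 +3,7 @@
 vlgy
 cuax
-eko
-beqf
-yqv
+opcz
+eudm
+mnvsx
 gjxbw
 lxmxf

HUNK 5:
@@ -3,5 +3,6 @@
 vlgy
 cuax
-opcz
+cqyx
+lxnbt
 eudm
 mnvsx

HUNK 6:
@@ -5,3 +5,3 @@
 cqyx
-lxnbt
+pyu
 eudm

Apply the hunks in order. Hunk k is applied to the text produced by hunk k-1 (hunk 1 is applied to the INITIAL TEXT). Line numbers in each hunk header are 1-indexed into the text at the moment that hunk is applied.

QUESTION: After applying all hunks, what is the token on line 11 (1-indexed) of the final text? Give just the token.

Hunk 1: at line 2 remove [voaq,nqnr] add [jnpyo,beqf,yqv] -> 9 lines: jmrq yeqpf cag jnpyo beqf yqv gjxbw lxmxf phoa
Hunk 2: at line 1 remove [yeqpf,cag,jnpyo] add [rcakf,iqj,elu] -> 9 lines: jmrq rcakf iqj elu beqf yqv gjxbw lxmxf phoa
Hunk 3: at line 2 remove [iqj,elu] add [vlgy,cuax,eko] -> 10 lines: jmrq rcakf vlgy cuax eko beqf yqv gjxbw lxmxf phoa
Hunk 4: at line 3 remove [eko,beqf,yqv] add [opcz,eudm,mnvsx] -> 10 lines: jmrq rcakf vlgy cuax opcz eudm mnvsx gjxbw lxmxf phoa
Hunk 5: at line 3 remove [opcz] add [cqyx,lxnbt] -> 11 lines: jmrq rcakf vlgy cuax cqyx lxnbt eudm mnvsx gjxbw lxmxf phoa
Hunk 6: at line 5 remove [lxnbt] add [pyu] -> 11 lines: jmrq rcakf vlgy cuax cqyx pyu eudm mnvsx gjxbw lxmxf phoa
Final line 11: phoa

Answer: phoa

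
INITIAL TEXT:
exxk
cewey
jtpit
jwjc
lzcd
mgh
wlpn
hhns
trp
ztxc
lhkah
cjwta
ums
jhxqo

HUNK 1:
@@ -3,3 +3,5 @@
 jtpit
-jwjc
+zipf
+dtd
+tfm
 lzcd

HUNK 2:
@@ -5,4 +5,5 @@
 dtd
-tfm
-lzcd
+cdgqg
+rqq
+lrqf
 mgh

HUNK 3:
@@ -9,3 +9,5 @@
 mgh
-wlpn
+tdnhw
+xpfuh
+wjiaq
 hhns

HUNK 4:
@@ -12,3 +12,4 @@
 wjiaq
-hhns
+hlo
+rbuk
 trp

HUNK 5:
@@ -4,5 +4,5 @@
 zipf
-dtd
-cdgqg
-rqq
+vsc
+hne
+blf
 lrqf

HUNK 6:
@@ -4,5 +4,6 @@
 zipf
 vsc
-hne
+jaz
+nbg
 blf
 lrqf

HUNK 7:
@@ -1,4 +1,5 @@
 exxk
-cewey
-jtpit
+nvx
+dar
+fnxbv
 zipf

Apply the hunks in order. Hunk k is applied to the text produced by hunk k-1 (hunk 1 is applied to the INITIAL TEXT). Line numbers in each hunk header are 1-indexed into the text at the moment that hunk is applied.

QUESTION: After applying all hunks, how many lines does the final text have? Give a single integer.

Hunk 1: at line 3 remove [jwjc] add [zipf,dtd,tfm] -> 16 lines: exxk cewey jtpit zipf dtd tfm lzcd mgh wlpn hhns trp ztxc lhkah cjwta ums jhxqo
Hunk 2: at line 5 remove [tfm,lzcd] add [cdgqg,rqq,lrqf] -> 17 lines: exxk cewey jtpit zipf dtd cdgqg rqq lrqf mgh wlpn hhns trp ztxc lhkah cjwta ums jhxqo
Hunk 3: at line 9 remove [wlpn] add [tdnhw,xpfuh,wjiaq] -> 19 lines: exxk cewey jtpit zipf dtd cdgqg rqq lrqf mgh tdnhw xpfuh wjiaq hhns trp ztxc lhkah cjwta ums jhxqo
Hunk 4: at line 12 remove [hhns] add [hlo,rbuk] -> 20 lines: exxk cewey jtpit zipf dtd cdgqg rqq lrqf mgh tdnhw xpfuh wjiaq hlo rbuk trp ztxc lhkah cjwta ums jhxqo
Hunk 5: at line 4 remove [dtd,cdgqg,rqq] add [vsc,hne,blf] -> 20 lines: exxk cewey jtpit zipf vsc hne blf lrqf mgh tdnhw xpfuh wjiaq hlo rbuk trp ztxc lhkah cjwta ums jhxqo
Hunk 6: at line 4 remove [hne] add [jaz,nbg] -> 21 lines: exxk cewey jtpit zipf vsc jaz nbg blf lrqf mgh tdnhw xpfuh wjiaq hlo rbuk trp ztxc lhkah cjwta ums jhxqo
Hunk 7: at line 1 remove [cewey,jtpit] add [nvx,dar,fnxbv] -> 22 lines: exxk nvx dar fnxbv zipf vsc jaz nbg blf lrqf mgh tdnhw xpfuh wjiaq hlo rbuk trp ztxc lhkah cjwta ums jhxqo
Final line count: 22

Answer: 22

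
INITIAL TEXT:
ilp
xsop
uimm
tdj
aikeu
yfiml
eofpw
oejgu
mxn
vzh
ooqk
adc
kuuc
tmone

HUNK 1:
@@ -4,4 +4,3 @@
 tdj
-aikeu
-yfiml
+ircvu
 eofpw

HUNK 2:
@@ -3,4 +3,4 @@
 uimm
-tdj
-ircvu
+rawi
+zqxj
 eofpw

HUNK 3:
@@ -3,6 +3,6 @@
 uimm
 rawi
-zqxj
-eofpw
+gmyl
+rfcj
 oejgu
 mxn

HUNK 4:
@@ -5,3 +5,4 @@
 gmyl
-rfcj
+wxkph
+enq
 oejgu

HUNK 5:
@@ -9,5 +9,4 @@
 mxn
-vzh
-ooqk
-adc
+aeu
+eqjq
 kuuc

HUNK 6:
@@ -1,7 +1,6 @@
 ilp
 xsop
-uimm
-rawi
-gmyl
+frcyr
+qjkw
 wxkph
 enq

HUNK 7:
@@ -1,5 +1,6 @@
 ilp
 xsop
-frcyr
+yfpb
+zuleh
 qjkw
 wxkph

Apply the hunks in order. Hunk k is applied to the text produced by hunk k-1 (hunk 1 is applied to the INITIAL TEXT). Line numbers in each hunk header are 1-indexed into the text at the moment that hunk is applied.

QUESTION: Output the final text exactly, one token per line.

Answer: ilp
xsop
yfpb
zuleh
qjkw
wxkph
enq
oejgu
mxn
aeu
eqjq
kuuc
tmone

Derivation:
Hunk 1: at line 4 remove [aikeu,yfiml] add [ircvu] -> 13 lines: ilp xsop uimm tdj ircvu eofpw oejgu mxn vzh ooqk adc kuuc tmone
Hunk 2: at line 3 remove [tdj,ircvu] add [rawi,zqxj] -> 13 lines: ilp xsop uimm rawi zqxj eofpw oejgu mxn vzh ooqk adc kuuc tmone
Hunk 3: at line 3 remove [zqxj,eofpw] add [gmyl,rfcj] -> 13 lines: ilp xsop uimm rawi gmyl rfcj oejgu mxn vzh ooqk adc kuuc tmone
Hunk 4: at line 5 remove [rfcj] add [wxkph,enq] -> 14 lines: ilp xsop uimm rawi gmyl wxkph enq oejgu mxn vzh ooqk adc kuuc tmone
Hunk 5: at line 9 remove [vzh,ooqk,adc] add [aeu,eqjq] -> 13 lines: ilp xsop uimm rawi gmyl wxkph enq oejgu mxn aeu eqjq kuuc tmone
Hunk 6: at line 1 remove [uimm,rawi,gmyl] add [frcyr,qjkw] -> 12 lines: ilp xsop frcyr qjkw wxkph enq oejgu mxn aeu eqjq kuuc tmone
Hunk 7: at line 1 remove [frcyr] add [yfpb,zuleh] -> 13 lines: ilp xsop yfpb zuleh qjkw wxkph enq oejgu mxn aeu eqjq kuuc tmone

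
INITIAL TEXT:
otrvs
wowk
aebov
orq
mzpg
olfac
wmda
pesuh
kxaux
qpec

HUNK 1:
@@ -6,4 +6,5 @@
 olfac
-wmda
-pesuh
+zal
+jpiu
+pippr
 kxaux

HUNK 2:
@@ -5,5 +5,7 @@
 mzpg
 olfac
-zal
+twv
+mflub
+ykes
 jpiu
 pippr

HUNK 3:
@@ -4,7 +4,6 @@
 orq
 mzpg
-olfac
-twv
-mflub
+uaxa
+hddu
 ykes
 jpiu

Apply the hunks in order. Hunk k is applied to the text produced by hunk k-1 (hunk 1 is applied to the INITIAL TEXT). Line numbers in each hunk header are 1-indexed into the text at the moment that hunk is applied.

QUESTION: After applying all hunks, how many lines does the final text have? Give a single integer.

Hunk 1: at line 6 remove [wmda,pesuh] add [zal,jpiu,pippr] -> 11 lines: otrvs wowk aebov orq mzpg olfac zal jpiu pippr kxaux qpec
Hunk 2: at line 5 remove [zal] add [twv,mflub,ykes] -> 13 lines: otrvs wowk aebov orq mzpg olfac twv mflub ykes jpiu pippr kxaux qpec
Hunk 3: at line 4 remove [olfac,twv,mflub] add [uaxa,hddu] -> 12 lines: otrvs wowk aebov orq mzpg uaxa hddu ykes jpiu pippr kxaux qpec
Final line count: 12

Answer: 12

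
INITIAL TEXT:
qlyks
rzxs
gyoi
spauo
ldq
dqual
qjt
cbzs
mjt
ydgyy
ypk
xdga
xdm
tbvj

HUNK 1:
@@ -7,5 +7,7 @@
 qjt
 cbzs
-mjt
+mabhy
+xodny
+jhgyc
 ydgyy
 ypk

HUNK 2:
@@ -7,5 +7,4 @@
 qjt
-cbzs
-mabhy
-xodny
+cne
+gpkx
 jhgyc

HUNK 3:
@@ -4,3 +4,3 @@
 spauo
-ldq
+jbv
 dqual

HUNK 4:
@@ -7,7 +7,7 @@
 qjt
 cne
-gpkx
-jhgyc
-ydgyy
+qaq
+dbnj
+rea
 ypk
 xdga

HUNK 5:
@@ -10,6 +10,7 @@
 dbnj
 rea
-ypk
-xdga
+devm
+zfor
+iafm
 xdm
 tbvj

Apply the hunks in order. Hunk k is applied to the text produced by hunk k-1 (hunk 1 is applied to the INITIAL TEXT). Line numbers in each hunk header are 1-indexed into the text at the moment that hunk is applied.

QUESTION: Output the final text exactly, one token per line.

Answer: qlyks
rzxs
gyoi
spauo
jbv
dqual
qjt
cne
qaq
dbnj
rea
devm
zfor
iafm
xdm
tbvj

Derivation:
Hunk 1: at line 7 remove [mjt] add [mabhy,xodny,jhgyc] -> 16 lines: qlyks rzxs gyoi spauo ldq dqual qjt cbzs mabhy xodny jhgyc ydgyy ypk xdga xdm tbvj
Hunk 2: at line 7 remove [cbzs,mabhy,xodny] add [cne,gpkx] -> 15 lines: qlyks rzxs gyoi spauo ldq dqual qjt cne gpkx jhgyc ydgyy ypk xdga xdm tbvj
Hunk 3: at line 4 remove [ldq] add [jbv] -> 15 lines: qlyks rzxs gyoi spauo jbv dqual qjt cne gpkx jhgyc ydgyy ypk xdga xdm tbvj
Hunk 4: at line 7 remove [gpkx,jhgyc,ydgyy] add [qaq,dbnj,rea] -> 15 lines: qlyks rzxs gyoi spauo jbv dqual qjt cne qaq dbnj rea ypk xdga xdm tbvj
Hunk 5: at line 10 remove [ypk,xdga] add [devm,zfor,iafm] -> 16 lines: qlyks rzxs gyoi spauo jbv dqual qjt cne qaq dbnj rea devm zfor iafm xdm tbvj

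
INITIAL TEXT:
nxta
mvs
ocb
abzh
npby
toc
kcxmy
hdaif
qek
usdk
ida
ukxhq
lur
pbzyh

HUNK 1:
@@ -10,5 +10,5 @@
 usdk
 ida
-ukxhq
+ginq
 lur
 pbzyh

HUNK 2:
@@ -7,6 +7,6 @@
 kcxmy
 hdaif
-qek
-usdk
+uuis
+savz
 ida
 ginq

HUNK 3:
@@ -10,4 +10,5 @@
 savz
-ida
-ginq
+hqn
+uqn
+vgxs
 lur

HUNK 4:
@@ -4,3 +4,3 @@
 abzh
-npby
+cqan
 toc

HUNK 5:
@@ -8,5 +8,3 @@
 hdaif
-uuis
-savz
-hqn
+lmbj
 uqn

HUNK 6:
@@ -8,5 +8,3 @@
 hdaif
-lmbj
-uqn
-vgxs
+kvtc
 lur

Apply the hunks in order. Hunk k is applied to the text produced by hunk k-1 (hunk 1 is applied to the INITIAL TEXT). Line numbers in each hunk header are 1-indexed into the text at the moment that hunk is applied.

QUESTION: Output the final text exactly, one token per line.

Answer: nxta
mvs
ocb
abzh
cqan
toc
kcxmy
hdaif
kvtc
lur
pbzyh

Derivation:
Hunk 1: at line 10 remove [ukxhq] add [ginq] -> 14 lines: nxta mvs ocb abzh npby toc kcxmy hdaif qek usdk ida ginq lur pbzyh
Hunk 2: at line 7 remove [qek,usdk] add [uuis,savz] -> 14 lines: nxta mvs ocb abzh npby toc kcxmy hdaif uuis savz ida ginq lur pbzyh
Hunk 3: at line 10 remove [ida,ginq] add [hqn,uqn,vgxs] -> 15 lines: nxta mvs ocb abzh npby toc kcxmy hdaif uuis savz hqn uqn vgxs lur pbzyh
Hunk 4: at line 4 remove [npby] add [cqan] -> 15 lines: nxta mvs ocb abzh cqan toc kcxmy hdaif uuis savz hqn uqn vgxs lur pbzyh
Hunk 5: at line 8 remove [uuis,savz,hqn] add [lmbj] -> 13 lines: nxta mvs ocb abzh cqan toc kcxmy hdaif lmbj uqn vgxs lur pbzyh
Hunk 6: at line 8 remove [lmbj,uqn,vgxs] add [kvtc] -> 11 lines: nxta mvs ocb abzh cqan toc kcxmy hdaif kvtc lur pbzyh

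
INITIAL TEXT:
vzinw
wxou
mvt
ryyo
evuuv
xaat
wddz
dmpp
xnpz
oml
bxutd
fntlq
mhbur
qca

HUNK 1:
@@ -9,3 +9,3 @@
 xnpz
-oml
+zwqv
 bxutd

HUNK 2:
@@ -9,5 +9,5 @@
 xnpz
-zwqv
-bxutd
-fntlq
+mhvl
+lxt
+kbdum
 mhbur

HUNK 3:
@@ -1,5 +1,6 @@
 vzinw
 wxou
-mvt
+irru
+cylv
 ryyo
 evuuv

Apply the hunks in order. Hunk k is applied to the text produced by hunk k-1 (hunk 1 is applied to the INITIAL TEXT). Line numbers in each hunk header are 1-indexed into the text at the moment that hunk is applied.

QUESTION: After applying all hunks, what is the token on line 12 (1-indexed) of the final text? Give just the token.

Answer: lxt

Derivation:
Hunk 1: at line 9 remove [oml] add [zwqv] -> 14 lines: vzinw wxou mvt ryyo evuuv xaat wddz dmpp xnpz zwqv bxutd fntlq mhbur qca
Hunk 2: at line 9 remove [zwqv,bxutd,fntlq] add [mhvl,lxt,kbdum] -> 14 lines: vzinw wxou mvt ryyo evuuv xaat wddz dmpp xnpz mhvl lxt kbdum mhbur qca
Hunk 3: at line 1 remove [mvt] add [irru,cylv] -> 15 lines: vzinw wxou irru cylv ryyo evuuv xaat wddz dmpp xnpz mhvl lxt kbdum mhbur qca
Final line 12: lxt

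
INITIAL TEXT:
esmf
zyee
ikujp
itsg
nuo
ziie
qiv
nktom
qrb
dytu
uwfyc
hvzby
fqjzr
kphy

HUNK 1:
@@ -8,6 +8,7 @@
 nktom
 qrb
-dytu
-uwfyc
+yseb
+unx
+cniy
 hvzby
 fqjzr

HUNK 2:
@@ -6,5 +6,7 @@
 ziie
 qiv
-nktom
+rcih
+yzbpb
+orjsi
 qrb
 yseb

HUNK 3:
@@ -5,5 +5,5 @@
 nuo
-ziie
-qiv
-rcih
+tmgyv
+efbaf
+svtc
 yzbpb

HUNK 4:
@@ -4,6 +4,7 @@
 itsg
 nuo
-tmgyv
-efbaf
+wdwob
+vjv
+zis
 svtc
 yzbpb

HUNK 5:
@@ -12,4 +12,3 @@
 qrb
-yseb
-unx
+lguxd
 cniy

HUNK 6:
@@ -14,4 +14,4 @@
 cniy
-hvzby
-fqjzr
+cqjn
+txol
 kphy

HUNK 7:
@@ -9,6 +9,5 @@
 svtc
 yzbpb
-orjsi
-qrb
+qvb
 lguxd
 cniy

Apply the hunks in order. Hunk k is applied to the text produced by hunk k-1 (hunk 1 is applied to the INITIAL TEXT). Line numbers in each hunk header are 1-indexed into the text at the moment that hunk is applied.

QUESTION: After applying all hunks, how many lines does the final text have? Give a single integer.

Answer: 16

Derivation:
Hunk 1: at line 8 remove [dytu,uwfyc] add [yseb,unx,cniy] -> 15 lines: esmf zyee ikujp itsg nuo ziie qiv nktom qrb yseb unx cniy hvzby fqjzr kphy
Hunk 2: at line 6 remove [nktom] add [rcih,yzbpb,orjsi] -> 17 lines: esmf zyee ikujp itsg nuo ziie qiv rcih yzbpb orjsi qrb yseb unx cniy hvzby fqjzr kphy
Hunk 3: at line 5 remove [ziie,qiv,rcih] add [tmgyv,efbaf,svtc] -> 17 lines: esmf zyee ikujp itsg nuo tmgyv efbaf svtc yzbpb orjsi qrb yseb unx cniy hvzby fqjzr kphy
Hunk 4: at line 4 remove [tmgyv,efbaf] add [wdwob,vjv,zis] -> 18 lines: esmf zyee ikujp itsg nuo wdwob vjv zis svtc yzbpb orjsi qrb yseb unx cniy hvzby fqjzr kphy
Hunk 5: at line 12 remove [yseb,unx] add [lguxd] -> 17 lines: esmf zyee ikujp itsg nuo wdwob vjv zis svtc yzbpb orjsi qrb lguxd cniy hvzby fqjzr kphy
Hunk 6: at line 14 remove [hvzby,fqjzr] add [cqjn,txol] -> 17 lines: esmf zyee ikujp itsg nuo wdwob vjv zis svtc yzbpb orjsi qrb lguxd cniy cqjn txol kphy
Hunk 7: at line 9 remove [orjsi,qrb] add [qvb] -> 16 lines: esmf zyee ikujp itsg nuo wdwob vjv zis svtc yzbpb qvb lguxd cniy cqjn txol kphy
Final line count: 16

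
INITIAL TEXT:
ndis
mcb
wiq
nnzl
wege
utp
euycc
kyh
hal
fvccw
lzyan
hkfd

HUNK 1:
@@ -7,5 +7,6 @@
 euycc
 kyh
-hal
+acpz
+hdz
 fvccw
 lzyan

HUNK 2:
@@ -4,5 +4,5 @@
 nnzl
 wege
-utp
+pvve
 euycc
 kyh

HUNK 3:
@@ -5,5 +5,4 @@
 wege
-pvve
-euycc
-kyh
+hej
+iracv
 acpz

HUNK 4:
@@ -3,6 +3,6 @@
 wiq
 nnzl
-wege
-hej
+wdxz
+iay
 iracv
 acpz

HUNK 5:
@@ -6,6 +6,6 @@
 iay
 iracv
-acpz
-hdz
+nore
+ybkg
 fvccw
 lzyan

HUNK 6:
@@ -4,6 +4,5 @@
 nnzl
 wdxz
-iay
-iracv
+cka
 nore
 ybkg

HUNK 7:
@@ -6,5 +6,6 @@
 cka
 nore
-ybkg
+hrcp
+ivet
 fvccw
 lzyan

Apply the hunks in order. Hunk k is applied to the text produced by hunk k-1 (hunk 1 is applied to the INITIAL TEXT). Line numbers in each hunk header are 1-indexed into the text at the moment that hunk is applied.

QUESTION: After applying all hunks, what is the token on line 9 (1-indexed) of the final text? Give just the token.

Hunk 1: at line 7 remove [hal] add [acpz,hdz] -> 13 lines: ndis mcb wiq nnzl wege utp euycc kyh acpz hdz fvccw lzyan hkfd
Hunk 2: at line 4 remove [utp] add [pvve] -> 13 lines: ndis mcb wiq nnzl wege pvve euycc kyh acpz hdz fvccw lzyan hkfd
Hunk 3: at line 5 remove [pvve,euycc,kyh] add [hej,iracv] -> 12 lines: ndis mcb wiq nnzl wege hej iracv acpz hdz fvccw lzyan hkfd
Hunk 4: at line 3 remove [wege,hej] add [wdxz,iay] -> 12 lines: ndis mcb wiq nnzl wdxz iay iracv acpz hdz fvccw lzyan hkfd
Hunk 5: at line 6 remove [acpz,hdz] add [nore,ybkg] -> 12 lines: ndis mcb wiq nnzl wdxz iay iracv nore ybkg fvccw lzyan hkfd
Hunk 6: at line 4 remove [iay,iracv] add [cka] -> 11 lines: ndis mcb wiq nnzl wdxz cka nore ybkg fvccw lzyan hkfd
Hunk 7: at line 6 remove [ybkg] add [hrcp,ivet] -> 12 lines: ndis mcb wiq nnzl wdxz cka nore hrcp ivet fvccw lzyan hkfd
Final line 9: ivet

Answer: ivet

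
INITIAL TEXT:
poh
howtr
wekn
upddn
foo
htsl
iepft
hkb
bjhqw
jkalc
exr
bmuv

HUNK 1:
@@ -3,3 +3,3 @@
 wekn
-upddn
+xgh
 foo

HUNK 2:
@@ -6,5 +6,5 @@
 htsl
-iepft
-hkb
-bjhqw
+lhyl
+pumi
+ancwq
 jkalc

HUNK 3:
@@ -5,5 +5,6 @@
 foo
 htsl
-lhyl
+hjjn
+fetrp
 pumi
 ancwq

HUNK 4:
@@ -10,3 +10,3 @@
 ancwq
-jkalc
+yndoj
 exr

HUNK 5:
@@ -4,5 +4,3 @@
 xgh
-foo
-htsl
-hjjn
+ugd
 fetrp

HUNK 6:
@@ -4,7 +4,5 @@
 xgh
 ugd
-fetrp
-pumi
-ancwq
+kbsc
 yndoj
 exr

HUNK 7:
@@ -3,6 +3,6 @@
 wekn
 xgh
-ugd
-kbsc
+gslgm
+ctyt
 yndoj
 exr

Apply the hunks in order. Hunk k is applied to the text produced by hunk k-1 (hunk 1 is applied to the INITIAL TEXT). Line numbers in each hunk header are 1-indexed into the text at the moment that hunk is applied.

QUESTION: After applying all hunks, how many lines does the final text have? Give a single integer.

Answer: 9

Derivation:
Hunk 1: at line 3 remove [upddn] add [xgh] -> 12 lines: poh howtr wekn xgh foo htsl iepft hkb bjhqw jkalc exr bmuv
Hunk 2: at line 6 remove [iepft,hkb,bjhqw] add [lhyl,pumi,ancwq] -> 12 lines: poh howtr wekn xgh foo htsl lhyl pumi ancwq jkalc exr bmuv
Hunk 3: at line 5 remove [lhyl] add [hjjn,fetrp] -> 13 lines: poh howtr wekn xgh foo htsl hjjn fetrp pumi ancwq jkalc exr bmuv
Hunk 4: at line 10 remove [jkalc] add [yndoj] -> 13 lines: poh howtr wekn xgh foo htsl hjjn fetrp pumi ancwq yndoj exr bmuv
Hunk 5: at line 4 remove [foo,htsl,hjjn] add [ugd] -> 11 lines: poh howtr wekn xgh ugd fetrp pumi ancwq yndoj exr bmuv
Hunk 6: at line 4 remove [fetrp,pumi,ancwq] add [kbsc] -> 9 lines: poh howtr wekn xgh ugd kbsc yndoj exr bmuv
Hunk 7: at line 3 remove [ugd,kbsc] add [gslgm,ctyt] -> 9 lines: poh howtr wekn xgh gslgm ctyt yndoj exr bmuv
Final line count: 9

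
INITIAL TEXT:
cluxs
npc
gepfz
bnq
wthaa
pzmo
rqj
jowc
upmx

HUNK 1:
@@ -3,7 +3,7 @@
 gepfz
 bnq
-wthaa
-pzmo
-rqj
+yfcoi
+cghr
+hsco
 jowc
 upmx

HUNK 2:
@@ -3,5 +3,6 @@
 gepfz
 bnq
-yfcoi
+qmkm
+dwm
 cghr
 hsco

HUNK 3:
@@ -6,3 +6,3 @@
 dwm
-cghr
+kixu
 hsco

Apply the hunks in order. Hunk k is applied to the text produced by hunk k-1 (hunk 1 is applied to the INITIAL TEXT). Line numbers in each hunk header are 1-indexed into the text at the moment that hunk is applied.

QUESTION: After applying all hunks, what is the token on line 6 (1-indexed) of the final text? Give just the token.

Answer: dwm

Derivation:
Hunk 1: at line 3 remove [wthaa,pzmo,rqj] add [yfcoi,cghr,hsco] -> 9 lines: cluxs npc gepfz bnq yfcoi cghr hsco jowc upmx
Hunk 2: at line 3 remove [yfcoi] add [qmkm,dwm] -> 10 lines: cluxs npc gepfz bnq qmkm dwm cghr hsco jowc upmx
Hunk 3: at line 6 remove [cghr] add [kixu] -> 10 lines: cluxs npc gepfz bnq qmkm dwm kixu hsco jowc upmx
Final line 6: dwm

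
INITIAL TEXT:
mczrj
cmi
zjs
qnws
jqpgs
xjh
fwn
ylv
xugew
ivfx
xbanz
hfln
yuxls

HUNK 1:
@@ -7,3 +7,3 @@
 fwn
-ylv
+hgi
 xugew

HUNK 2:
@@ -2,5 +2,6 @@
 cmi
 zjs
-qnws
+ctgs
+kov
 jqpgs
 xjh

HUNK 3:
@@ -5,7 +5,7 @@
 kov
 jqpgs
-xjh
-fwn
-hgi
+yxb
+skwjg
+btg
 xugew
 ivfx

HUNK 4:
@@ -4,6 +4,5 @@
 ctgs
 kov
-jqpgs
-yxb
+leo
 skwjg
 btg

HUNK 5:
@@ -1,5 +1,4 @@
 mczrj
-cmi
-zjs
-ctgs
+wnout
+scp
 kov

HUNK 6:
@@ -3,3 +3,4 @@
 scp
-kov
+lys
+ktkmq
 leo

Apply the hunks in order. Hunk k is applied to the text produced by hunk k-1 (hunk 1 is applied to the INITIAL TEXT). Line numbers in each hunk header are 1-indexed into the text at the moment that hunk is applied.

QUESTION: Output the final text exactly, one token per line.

Hunk 1: at line 7 remove [ylv] add [hgi] -> 13 lines: mczrj cmi zjs qnws jqpgs xjh fwn hgi xugew ivfx xbanz hfln yuxls
Hunk 2: at line 2 remove [qnws] add [ctgs,kov] -> 14 lines: mczrj cmi zjs ctgs kov jqpgs xjh fwn hgi xugew ivfx xbanz hfln yuxls
Hunk 3: at line 5 remove [xjh,fwn,hgi] add [yxb,skwjg,btg] -> 14 lines: mczrj cmi zjs ctgs kov jqpgs yxb skwjg btg xugew ivfx xbanz hfln yuxls
Hunk 4: at line 4 remove [jqpgs,yxb] add [leo] -> 13 lines: mczrj cmi zjs ctgs kov leo skwjg btg xugew ivfx xbanz hfln yuxls
Hunk 5: at line 1 remove [cmi,zjs,ctgs] add [wnout,scp] -> 12 lines: mczrj wnout scp kov leo skwjg btg xugew ivfx xbanz hfln yuxls
Hunk 6: at line 3 remove [kov] add [lys,ktkmq] -> 13 lines: mczrj wnout scp lys ktkmq leo skwjg btg xugew ivfx xbanz hfln yuxls

Answer: mczrj
wnout
scp
lys
ktkmq
leo
skwjg
btg
xugew
ivfx
xbanz
hfln
yuxls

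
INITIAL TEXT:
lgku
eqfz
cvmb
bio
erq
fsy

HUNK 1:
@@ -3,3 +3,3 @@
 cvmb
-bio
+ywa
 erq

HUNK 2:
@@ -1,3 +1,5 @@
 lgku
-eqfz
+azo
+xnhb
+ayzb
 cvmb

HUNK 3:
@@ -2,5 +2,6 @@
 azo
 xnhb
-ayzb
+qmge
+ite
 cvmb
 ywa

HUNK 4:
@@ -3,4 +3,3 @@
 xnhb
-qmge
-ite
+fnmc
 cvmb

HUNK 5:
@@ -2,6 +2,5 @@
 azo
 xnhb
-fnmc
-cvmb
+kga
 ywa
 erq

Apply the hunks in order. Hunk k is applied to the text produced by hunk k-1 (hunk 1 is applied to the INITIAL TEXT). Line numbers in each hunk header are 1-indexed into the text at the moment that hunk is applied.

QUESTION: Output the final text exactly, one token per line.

Answer: lgku
azo
xnhb
kga
ywa
erq
fsy

Derivation:
Hunk 1: at line 3 remove [bio] add [ywa] -> 6 lines: lgku eqfz cvmb ywa erq fsy
Hunk 2: at line 1 remove [eqfz] add [azo,xnhb,ayzb] -> 8 lines: lgku azo xnhb ayzb cvmb ywa erq fsy
Hunk 3: at line 2 remove [ayzb] add [qmge,ite] -> 9 lines: lgku azo xnhb qmge ite cvmb ywa erq fsy
Hunk 4: at line 3 remove [qmge,ite] add [fnmc] -> 8 lines: lgku azo xnhb fnmc cvmb ywa erq fsy
Hunk 5: at line 2 remove [fnmc,cvmb] add [kga] -> 7 lines: lgku azo xnhb kga ywa erq fsy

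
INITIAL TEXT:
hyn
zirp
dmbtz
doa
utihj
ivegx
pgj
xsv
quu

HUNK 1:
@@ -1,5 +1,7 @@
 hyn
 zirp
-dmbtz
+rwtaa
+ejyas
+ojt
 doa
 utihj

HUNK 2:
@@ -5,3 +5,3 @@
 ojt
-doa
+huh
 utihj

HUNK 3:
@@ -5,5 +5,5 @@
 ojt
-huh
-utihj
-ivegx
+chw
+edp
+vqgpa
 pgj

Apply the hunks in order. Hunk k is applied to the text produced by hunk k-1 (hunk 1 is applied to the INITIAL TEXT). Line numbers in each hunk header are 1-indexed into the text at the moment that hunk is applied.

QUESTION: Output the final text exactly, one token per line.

Hunk 1: at line 1 remove [dmbtz] add [rwtaa,ejyas,ojt] -> 11 lines: hyn zirp rwtaa ejyas ojt doa utihj ivegx pgj xsv quu
Hunk 2: at line 5 remove [doa] add [huh] -> 11 lines: hyn zirp rwtaa ejyas ojt huh utihj ivegx pgj xsv quu
Hunk 3: at line 5 remove [huh,utihj,ivegx] add [chw,edp,vqgpa] -> 11 lines: hyn zirp rwtaa ejyas ojt chw edp vqgpa pgj xsv quu

Answer: hyn
zirp
rwtaa
ejyas
ojt
chw
edp
vqgpa
pgj
xsv
quu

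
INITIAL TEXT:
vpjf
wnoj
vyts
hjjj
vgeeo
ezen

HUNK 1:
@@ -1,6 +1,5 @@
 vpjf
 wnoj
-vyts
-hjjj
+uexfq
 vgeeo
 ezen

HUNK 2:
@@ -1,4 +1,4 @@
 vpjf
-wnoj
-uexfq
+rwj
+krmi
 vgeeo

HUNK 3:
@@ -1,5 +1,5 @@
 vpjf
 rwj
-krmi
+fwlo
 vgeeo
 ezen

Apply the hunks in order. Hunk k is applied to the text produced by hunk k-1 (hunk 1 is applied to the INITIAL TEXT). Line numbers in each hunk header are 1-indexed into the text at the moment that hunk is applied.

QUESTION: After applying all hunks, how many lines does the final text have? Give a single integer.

Answer: 5

Derivation:
Hunk 1: at line 1 remove [vyts,hjjj] add [uexfq] -> 5 lines: vpjf wnoj uexfq vgeeo ezen
Hunk 2: at line 1 remove [wnoj,uexfq] add [rwj,krmi] -> 5 lines: vpjf rwj krmi vgeeo ezen
Hunk 3: at line 1 remove [krmi] add [fwlo] -> 5 lines: vpjf rwj fwlo vgeeo ezen
Final line count: 5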